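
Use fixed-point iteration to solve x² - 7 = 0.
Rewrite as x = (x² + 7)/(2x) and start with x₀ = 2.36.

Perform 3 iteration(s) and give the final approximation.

Equation: x² - 7 = 0
Fixed-point form: x = (x² + 7)/(2x)
x₀ = 2.36

x_1 = g(2.360000) = 2.663051
x_2 = g(2.663051) = 2.645808
x_3 = g(2.645808) = 2.645751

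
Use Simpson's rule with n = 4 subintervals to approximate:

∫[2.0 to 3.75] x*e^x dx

f(x) = x*e^x
a = 2.0, b = 3.75, n = 4
h = (b - a)/n = 0.437500

Simpson's rule: (h/3)[f(x₀) + 4f(x₁) + 2f(x₂) + ... + f(xₙ)]

x_0 = 2.0000, f(x_0) = 14.778112, coefficient = 1
x_1 = 2.4375, f(x_1) = 27.895710, coefficient = 4
x_2 = 2.8750, f(x_2) = 50.960594, coefficient = 2
x_3 = 3.3125, f(x_3) = 90.940295, coefficient = 4
x_4 = 3.7500, f(x_4) = 159.454058, coefficient = 1

I ≈ (0.437500/3) × 751.497379 = 109.593368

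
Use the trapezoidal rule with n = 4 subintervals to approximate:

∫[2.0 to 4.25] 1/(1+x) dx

f(x) = 1/(1+x)
a = 2.0, b = 4.25, n = 4
h = (b - a)/n = 0.562500

Trapezoidal rule: (h/2)[f(x₀) + 2f(x₁) + 2f(x₂) + ... + f(xₙ)]

x_0 = 2.0000, f(x_0) = 0.333333, coefficient = 1
x_1 = 2.5625, f(x_1) = 0.280702, coefficient = 2
x_2 = 3.1250, f(x_2) = 0.242424, coefficient = 2
x_3 = 3.6875, f(x_3) = 0.213333, coefficient = 2
x_4 = 4.2500, f(x_4) = 0.190476, coefficient = 1

I ≈ (0.562500/2) × 1.996728 = 0.561580
Exact value: 0.559616
Error: 0.001964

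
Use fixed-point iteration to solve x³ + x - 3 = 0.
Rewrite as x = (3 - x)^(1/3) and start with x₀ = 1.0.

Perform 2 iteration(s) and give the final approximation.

Equation: x³ + x - 3 = 0
Fixed-point form: x = (3 - x)^(1/3)
x₀ = 1.0

x_1 = g(1.000000) = 1.259921
x_2 = g(1.259921) = 1.202790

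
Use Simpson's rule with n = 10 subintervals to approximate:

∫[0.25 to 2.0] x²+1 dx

f(x) = x²+1
a = 0.25, b = 2.0, n = 10
h = (b - a)/n = 0.175000

Simpson's rule: (h/3)[f(x₀) + 4f(x₁) + 2f(x₂) + ... + f(xₙ)]

x_0 = 0.2500, f(x_0) = 1.062500, coefficient = 1
x_1 = 0.4250, f(x_1) = 1.180625, coefficient = 4
x_2 = 0.6000, f(x_2) = 1.360000, coefficient = 2
x_3 = 0.7750, f(x_3) = 1.600625, coefficient = 4
x_4 = 0.9500, f(x_4) = 1.902500, coefficient = 2
x_5 = 1.1250, f(x_5) = 2.265625, coefficient = 4
x_6 = 1.3000, f(x_6) = 2.690000, coefficient = 2
x_7 = 1.4750, f(x_7) = 3.175625, coefficient = 4
x_8 = 1.6500, f(x_8) = 3.722500, coefficient = 2
x_9 = 1.8250, f(x_9) = 4.330625, coefficient = 4
x_10 = 2.0000, f(x_10) = 5.000000, coefficient = 1

I ≈ (0.175000/3) × 75.625000 = 4.411458
Exact value: 4.411458
Error: 0.000000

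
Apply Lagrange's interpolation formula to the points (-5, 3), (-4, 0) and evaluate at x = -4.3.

Lagrange interpolation formula:
P(x) = Σ yᵢ × Lᵢ(x)
where Lᵢ(x) = Π_{j≠i} (x - xⱼ)/(xᵢ - xⱼ)

L_0(-4.3) = (-4.3 - (-4))/(-5 - (-4)) = 0.300000
L_1(-4.3) = (-4.3 - (-5))/(-4 - (-5)) = 0.700000

P(-4.3) = 3×L_0(-4.3) + 0×L_1(-4.3)
P(-4.3) = 0.900000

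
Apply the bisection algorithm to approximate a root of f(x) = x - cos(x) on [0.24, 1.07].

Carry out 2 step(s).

f(x) = x - cos(x)
Initial interval: [0.24, 1.07]

Iteration 1:
  c_1 = (0.240000 + 1.070000)/2 = 0.655000
  f(c_1) = f(0.655000) = -0.138048
  f(a) × f(c) ≥ 0, new interval: [0.655000, 1.070000]
Iteration 2:
  c_2 = (0.655000 + 1.070000)/2 = 0.862500
  f(c_2) = f(0.862500) = 0.211959
  f(a) × f(c) < 0, new interval: [0.655000, 0.862500]

After 2 iteration(s), the approximation is c_2 = 0.862500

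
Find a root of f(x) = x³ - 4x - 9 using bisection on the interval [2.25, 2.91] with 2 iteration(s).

f(x) = x³ - 4x - 9
Initial interval: [2.25, 2.91]

Iteration 1:
  c_1 = (2.250000 + 2.910000)/2 = 2.580000
  f(c_1) = f(2.580000) = -2.146488
  f(a) × f(c) ≥ 0, new interval: [2.580000, 2.910000]
Iteration 2:
  c_2 = (2.580000 + 2.910000)/2 = 2.745000
  f(c_2) = f(2.745000) = 0.703644
  f(a) × f(c) < 0, new interval: [2.580000, 2.745000]

After 2 iteration(s), the approximation is c_2 = 2.745000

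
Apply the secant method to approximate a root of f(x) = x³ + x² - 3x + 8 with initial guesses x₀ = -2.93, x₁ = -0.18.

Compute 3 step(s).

f(x) = x³ + x² - 3x + 8
x₀ = -2.93, x₁ = -0.18

Secant formula: x_{n+1} = x_n - f(x_n)(x_n - x_{n-1})/(f(x_n) - f(x_{n-1}))

Iteration 1:
  f(-2.930000) = 0.221143
  f(-0.180000) = 8.566568
  x_2 = -0.180000 - 8.566568×(-0.180000 - (-2.930000))/(8.566568 - 0.221143)
       = -3.002871
Iteration 2:
  f(-0.180000) = 8.566568
  f(-3.002871) = -1.051752
  x_3 = -3.002871 - (-1.051752)×(-3.002871 - (-0.180000))/(-1.051752 - 8.566568)
       = -2.694194
Iteration 3:
  f(-3.002871) = -1.051752
  f(-2.694194) = 3.784971
  x_4 = -2.694194 - 3.784971×(-2.694194 - (-3.002871))/(3.784971 - (-1.051752))
       = -2.935749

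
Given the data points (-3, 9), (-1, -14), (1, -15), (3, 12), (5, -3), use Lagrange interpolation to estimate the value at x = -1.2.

Lagrange interpolation formula:
P(x) = Σ yᵢ × Lᵢ(x)
where Lᵢ(x) = Π_{j≠i} (x - xⱼ)/(xᵢ - xⱼ)

L_0(-1.2) = (-1.2 - (-1))/(-3 - (-1)) × (-1.2 - 1)/(-3 - 1) × (-1.2 - 3)/(-3 - 3) × (-1.2 - 5)/(-3 - 5) = 0.029837
L_1(-1.2) = (-1.2 - (-3))/(-1 - (-3)) × (-1.2 - 1)/(-1 - 1) × (-1.2 - 3)/(-1 - 3) × (-1.2 - 5)/(-1 - 5) = 1.074150
L_2(-1.2) = (-1.2 - (-3))/(1 - (-3)) × (-1.2 - (-1))/(1 - (-1)) × (-1.2 - 3)/(1 - 3) × (-1.2 - 5)/(1 - 5) = -0.146475
L_3(-1.2) = (-1.2 - (-3))/(3 - (-3)) × (-1.2 - (-1))/(3 - (-1)) × (-1.2 - 1)/(3 - 1) × (-1.2 - 5)/(3 - 5) = 0.051150
L_4(-1.2) = (-1.2 - (-3))/(5 - (-3)) × (-1.2 - (-1))/(5 - (-1)) × (-1.2 - 1)/(5 - 1) × (-1.2 - 3)/(5 - 3) = -0.008662

P(-1.2) = 9×L_0(-1.2) + (-14)×L_1(-1.2) + (-15)×L_2(-1.2) + 12×L_3(-1.2) + (-3)×L_4(-1.2)
P(-1.2) = -11.932650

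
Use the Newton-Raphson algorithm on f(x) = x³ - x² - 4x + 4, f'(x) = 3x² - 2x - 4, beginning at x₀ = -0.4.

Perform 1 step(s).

f(x) = x³ - x² - 4x + 4
f'(x) = 3x² - 2x - 4
x₀ = -0.4

Newton-Raphson formula: x_{n+1} = x_n - f(x_n)/f'(x_n)

Iteration 1:
  f(-0.400000) = 5.376000
  f'(-0.400000) = -2.720000
  x_1 = -0.400000 - 5.376000/(-2.720000) = 1.576471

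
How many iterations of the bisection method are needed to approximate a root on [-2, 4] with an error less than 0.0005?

We need (b-a)/2^n ≤ 0.0005
(4 - (-2))/2^n ≤ 0.0005
6/2^n ≤ 0.0005
2^n ≥ 12000
n ≥ log₂(12000) = 13.55
n ≥ 14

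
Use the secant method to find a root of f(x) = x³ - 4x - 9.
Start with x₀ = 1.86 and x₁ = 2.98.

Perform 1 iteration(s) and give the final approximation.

f(x) = x³ - 4x - 9
x₀ = 1.86, x₁ = 2.98

Secant formula: x_{n+1} = x_n - f(x_n)(x_n - x_{n-1})/(f(x_n) - f(x_{n-1}))

Iteration 1:
  f(1.860000) = -10.005144
  f(2.980000) = 5.543592
  x_2 = 2.980000 - 5.543592×(2.980000 - 1.860000)/(5.543592 - (-10.005144))
       = 2.580686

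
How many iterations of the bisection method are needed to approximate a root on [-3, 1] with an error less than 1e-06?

We need (b-a)/2^n ≤ 1e-06
(1 - (-3))/2^n ≤ 1e-06
4/2^n ≤ 1e-06
2^n ≥ 4000000
n ≥ log₂(4000000) = 21.93
n ≥ 22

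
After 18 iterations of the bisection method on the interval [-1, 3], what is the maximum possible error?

Bisection error bound: |error| ≤ (b-a)/2^n
|error| ≤ (3 - (-1))/2^18 = 4/2^18
|error| ≤ 0.0000152588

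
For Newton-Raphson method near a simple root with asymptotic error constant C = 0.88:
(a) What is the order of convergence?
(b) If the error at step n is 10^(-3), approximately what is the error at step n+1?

(a) Newton-Raphson has quadratic (order 2) convergence near simple roots.
    This means |e_{n+1}| ≈ C|e_n|².

(b) With |e_n| = 10^(-3) and C = 0.88:
    |e_{n+1}| ≈ 0.88 × (10^(-3))² = 0.88 × 10^(-6)

(a) 2 (quadratic); (b) |e_{n+1}| ≈ 8.800e-07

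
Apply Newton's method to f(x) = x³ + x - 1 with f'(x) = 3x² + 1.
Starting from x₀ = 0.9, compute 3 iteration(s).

f(x) = x³ + x - 1
f'(x) = 3x² + 1
x₀ = 0.9

Newton-Raphson formula: x_{n+1} = x_n - f(x_n)/f'(x_n)

Iteration 1:
  f(0.900000) = 0.629000
  f'(0.900000) = 3.430000
  x_1 = 0.900000 - 0.629000/3.430000 = 0.716618
Iteration 2:
  f(0.716618) = 0.084631
  f'(0.716618) = 2.540624
  x_2 = 0.716618 - 0.084631/2.540624 = 0.683307
Iteration 3:
  f(0.683307) = 0.002349
  f'(0.683307) = 2.400725
  x_3 = 0.683307 - 0.002349/2.400725 = 0.682329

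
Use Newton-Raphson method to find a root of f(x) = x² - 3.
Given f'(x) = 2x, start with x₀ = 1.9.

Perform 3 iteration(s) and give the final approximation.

f(x) = x² - 3
f'(x) = 2x
x₀ = 1.9

Newton-Raphson formula: x_{n+1} = x_n - f(x_n)/f'(x_n)

Iteration 1:
  f(1.900000) = 0.610000
  f'(1.900000) = 3.800000
  x_1 = 1.900000 - 0.610000/3.800000 = 1.739474
Iteration 2:
  f(1.739474) = 0.025769
  f'(1.739474) = 3.478947
  x_2 = 1.739474 - 0.025769/3.478947 = 1.732067
Iteration 3:
  f(1.732067) = 0.000055
  f'(1.732067) = 3.464133
  x_3 = 1.732067 - 0.000055/3.464133 = 1.732051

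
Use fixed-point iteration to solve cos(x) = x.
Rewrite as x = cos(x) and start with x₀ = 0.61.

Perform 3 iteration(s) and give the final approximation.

Equation: cos(x) = x
Fixed-point form: x = cos(x)
x₀ = 0.61

x_1 = g(0.610000) = 0.819648
x_2 = g(0.819648) = 0.682479
x_3 = g(0.682479) = 0.776012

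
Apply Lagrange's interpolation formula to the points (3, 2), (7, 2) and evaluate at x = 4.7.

Lagrange interpolation formula:
P(x) = Σ yᵢ × Lᵢ(x)
where Lᵢ(x) = Π_{j≠i} (x - xⱼ)/(xᵢ - xⱼ)

L_0(4.7) = (4.7 - 7)/(3 - 7) = 0.575000
L_1(4.7) = (4.7 - 3)/(7 - 3) = 0.425000

P(4.7) = 2×L_0(4.7) + 2×L_1(4.7)
P(4.7) = 2.000000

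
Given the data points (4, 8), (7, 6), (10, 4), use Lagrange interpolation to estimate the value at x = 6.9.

Lagrange interpolation formula:
P(x) = Σ yᵢ × Lᵢ(x)
where Lᵢ(x) = Π_{j≠i} (x - xⱼ)/(xᵢ - xⱼ)

L_0(6.9) = (6.9 - 7)/(4 - 7) × (6.9 - 10)/(4 - 10) = 0.017222
L_1(6.9) = (6.9 - 4)/(7 - 4) × (6.9 - 10)/(7 - 10) = 0.998889
L_2(6.9) = (6.9 - 4)/(10 - 4) × (6.9 - 7)/(10 - 7) = -0.016111

P(6.9) = 8×L_0(6.9) + 6×L_1(6.9) + 4×L_2(6.9)
P(6.9) = 6.066667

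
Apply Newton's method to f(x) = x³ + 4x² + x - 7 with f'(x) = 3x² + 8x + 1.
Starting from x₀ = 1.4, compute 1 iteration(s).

f(x) = x³ + 4x² + x - 7
f'(x) = 3x² + 8x + 1
x₀ = 1.4

Newton-Raphson formula: x_{n+1} = x_n - f(x_n)/f'(x_n)

Iteration 1:
  f(1.400000) = 4.984000
  f'(1.400000) = 18.080000
  x_1 = 1.400000 - 4.984000/18.080000 = 1.124336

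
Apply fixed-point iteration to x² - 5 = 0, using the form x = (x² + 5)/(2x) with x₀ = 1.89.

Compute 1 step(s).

Equation: x² - 5 = 0
Fixed-point form: x = (x² + 5)/(2x)
x₀ = 1.89

x_1 = g(1.890000) = 2.267751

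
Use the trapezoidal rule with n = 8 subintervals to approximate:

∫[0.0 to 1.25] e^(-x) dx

f(x) = e^(-x)
a = 0.0, b = 1.25, n = 8
h = (b - a)/n = 0.156250

Trapezoidal rule: (h/2)[f(x₀) + 2f(x₁) + 2f(x₂) + ... + f(xₙ)]

x_0 = 0.0000, f(x_0) = 1.000000, coefficient = 1
x_1 = 0.1562, f(x_1) = 0.855345, coefficient = 2
x_2 = 0.3125, f(x_2) = 0.731616, coefficient = 2
x_3 = 0.4688, f(x_3) = 0.625784, coefficient = 2
x_4 = 0.6250, f(x_4) = 0.535261, coefficient = 2
x_5 = 0.7812, f(x_5) = 0.457833, coefficient = 2
x_6 = 0.9375, f(x_6) = 0.391606, coefficient = 2
x_7 = 1.0938, f(x_7) = 0.334958, coefficient = 2
x_8 = 1.2500, f(x_8) = 0.286505, coefficient = 1

I ≈ (0.156250/2) × 9.151312 = 0.714946
Exact value: 0.713495
Error: 0.001451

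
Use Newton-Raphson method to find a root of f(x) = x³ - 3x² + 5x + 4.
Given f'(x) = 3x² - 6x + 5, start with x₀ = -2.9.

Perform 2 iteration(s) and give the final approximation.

f(x) = x³ - 3x² + 5x + 4
f'(x) = 3x² - 6x + 5
x₀ = -2.9

Newton-Raphson formula: x_{n+1} = x_n - f(x_n)/f'(x_n)

Iteration 1:
  f(-2.900000) = -60.119000
  f'(-2.900000) = 47.630000
  x_1 = -2.900000 - (-60.119000)/47.630000 = -1.637791
Iteration 2:
  f(-1.637791) = -16.629184
  f'(-1.637791) = 22.873829
  x_2 = -1.637791 - (-16.629184)/22.873829 = -0.910795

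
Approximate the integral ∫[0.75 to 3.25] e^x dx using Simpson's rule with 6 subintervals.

f(x) = e^x
a = 0.75, b = 3.25, n = 6
h = (b - a)/n = 0.416667

Simpson's rule: (h/3)[f(x₀) + 4f(x₁) + 2f(x₂) + ... + f(xₙ)]

x_0 = 0.7500, f(x_0) = 2.117000, coefficient = 1
x_1 = 1.1667, f(x_1) = 3.211271, coefficient = 4
x_2 = 1.5833, f(x_2) = 4.871166, coefficient = 2
x_3 = 2.0000, f(x_3) = 7.389056, coefficient = 4
x_4 = 2.4167, f(x_4) = 11.208436, coefficient = 2
x_5 = 2.8333, f(x_5) = 17.002040, coefficient = 4
x_6 = 3.2500, f(x_6) = 25.790340, coefficient = 1

I ≈ (0.416667/3) × 170.476009 = 23.677224
Exact value: 23.673340
Error: 0.003884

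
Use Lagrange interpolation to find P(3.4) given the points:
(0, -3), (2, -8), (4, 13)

Lagrange interpolation formula:
P(x) = Σ yᵢ × Lᵢ(x)
where Lᵢ(x) = Π_{j≠i} (x - xⱼ)/(xᵢ - xⱼ)

L_0(3.4) = (3.4 - 2)/(0 - 2) × (3.4 - 4)/(0 - 4) = -0.105000
L_1(3.4) = (3.4 - 0)/(2 - 0) × (3.4 - 4)/(2 - 4) = 0.510000
L_2(3.4) = (3.4 - 0)/(4 - 0) × (3.4 - 2)/(4 - 2) = 0.595000

P(3.4) = (-3)×L_0(3.4) + (-8)×L_1(3.4) + 13×L_2(3.4)
P(3.4) = 3.970000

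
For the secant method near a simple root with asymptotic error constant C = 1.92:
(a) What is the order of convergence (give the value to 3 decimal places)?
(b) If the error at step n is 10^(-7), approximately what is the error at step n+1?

(a) Secant method has superlinear convergence with order φ = (1+√5)/2 ≈ 1.618.
    This means |e_{n+1}| ≈ C|e_n|^1.618.

(b) With |e_n| = 10^(-7) and C = 1.92:
    |e_{n+1}| ≈ 1.92 × (10^(-7))^1.618 = 1.92 × 10^(-11.33)

(a) ≈ 1.618 (golden ratio); (b) |e_{n+1}| ≈ 9.059e-12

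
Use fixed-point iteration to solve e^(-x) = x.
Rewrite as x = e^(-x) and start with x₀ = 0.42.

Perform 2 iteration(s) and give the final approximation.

Equation: e^(-x) = x
Fixed-point form: x = e^(-x)
x₀ = 0.42

x_1 = g(0.420000) = 0.657047
x_2 = g(0.657047) = 0.518380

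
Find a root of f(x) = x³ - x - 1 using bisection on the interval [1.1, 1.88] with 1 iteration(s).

f(x) = x³ - x - 1
Initial interval: [1.1, 1.88]

Iteration 1:
  c_1 = (1.100000 + 1.880000)/2 = 1.490000
  f(c_1) = f(1.490000) = 0.817949
  f(a) × f(c) < 0, new interval: [1.100000, 1.490000]

After 1 iteration(s), the approximation is c_1 = 1.490000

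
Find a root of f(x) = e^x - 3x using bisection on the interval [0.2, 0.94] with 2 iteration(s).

f(x) = e^x - 3x
Initial interval: [0.2, 0.94]

Iteration 1:
  c_1 = (0.200000 + 0.940000)/2 = 0.570000
  f(c_1) = f(0.570000) = 0.058267
  f(a) × f(c) ≥ 0, new interval: [0.570000, 0.940000]
Iteration 2:
  c_2 = (0.570000 + 0.940000)/2 = 0.755000
  f(c_2) = f(0.755000) = -0.137388
  f(a) × f(c) < 0, new interval: [0.570000, 0.755000]

After 2 iteration(s), the approximation is c_2 = 0.755000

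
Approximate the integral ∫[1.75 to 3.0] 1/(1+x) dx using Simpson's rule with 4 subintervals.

f(x) = 1/(1+x)
a = 1.75, b = 3.0, n = 4
h = (b - a)/n = 0.312500

Simpson's rule: (h/3)[f(x₀) + 4f(x₁) + 2f(x₂) + ... + f(xₙ)]

x_0 = 1.7500, f(x_0) = 0.363636, coefficient = 1
x_1 = 2.0625, f(x_1) = 0.326531, coefficient = 4
x_2 = 2.3750, f(x_2) = 0.296296, coefficient = 2
x_3 = 2.6875, f(x_3) = 0.271186, coefficient = 4
x_4 = 3.0000, f(x_4) = 0.250000, coefficient = 1

I ≈ (0.312500/3) × 3.597097 = 0.374698
Exact value: 0.374693
Error: 0.000004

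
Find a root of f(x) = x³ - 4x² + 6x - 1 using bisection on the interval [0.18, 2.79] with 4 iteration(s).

f(x) = x³ - 4x² + 6x - 1
Initial interval: [0.18, 2.79]

Iteration 1:
  c_1 = (0.180000 + 2.790000)/2 = 1.485000
  f(c_1) = f(1.485000) = 2.363859
  f(a) × f(c) < 0, new interval: [0.180000, 1.485000]
Iteration 2:
  c_2 = (0.180000 + 1.485000)/2 = 0.832500
  f(c_2) = f(0.832500) = 1.799744
  f(a) × f(c) < 0, new interval: [0.180000, 0.832500]
Iteration 3:
  c_3 = (0.180000 + 0.832500)/2 = 0.506250
  f(c_3) = f(0.506250) = 1.142090
  f(a) × f(c) < 0, new interval: [0.180000, 0.506250]
Iteration 4:
  c_4 = (0.180000 + 0.506250)/2 = 0.343125
  f(c_4) = f(0.343125) = 0.628209
  f(a) × f(c) < 0, new interval: [0.180000, 0.343125]

After 4 iteration(s), the approximation is c_4 = 0.343125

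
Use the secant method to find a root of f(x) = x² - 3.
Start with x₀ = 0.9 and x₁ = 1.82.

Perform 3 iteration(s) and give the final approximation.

f(x) = x² - 3
x₀ = 0.9, x₁ = 1.82

Secant formula: x_{n+1} = x_n - f(x_n)(x_n - x_{n-1})/(f(x_n) - f(x_{n-1}))

Iteration 1:
  f(0.900000) = -2.190000
  f(1.820000) = 0.312400
  x_2 = 1.820000 - 0.312400×(1.820000 - 0.900000)/(0.312400 - (-2.190000))
       = 1.705147
Iteration 2:
  f(1.820000) = 0.312400
  f(1.705147) = -0.092474
  x_3 = 1.705147 - (-0.092474)×(1.705147 - 1.820000)/(-0.092474 - 0.312400)
       = 1.731380
Iteration 3:
  f(1.705147) = -0.092474
  f(1.731380) = -0.002325
  x_4 = 1.731380 - (-0.002325)×(1.731380 - 1.705147)/(-0.002325 - (-0.092474))
       = 1.732056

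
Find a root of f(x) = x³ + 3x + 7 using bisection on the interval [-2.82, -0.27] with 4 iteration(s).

f(x) = x³ + 3x + 7
Initial interval: [-2.82, -0.27]

Iteration 1:
  c_1 = (-2.820000 + (-0.270000))/2 = -1.545000
  f(c_1) = f(-1.545000) = -1.322954
  f(a) × f(c) ≥ 0, new interval: [-1.545000, -0.270000]
Iteration 2:
  c_2 = (-1.545000 + (-0.270000))/2 = -0.907500
  f(c_2) = f(-0.907500) = 3.530123
  f(a) × f(c) < 0, new interval: [-1.545000, -0.907500]
Iteration 3:
  c_3 = (-1.545000 + (-0.907500))/2 = -1.226250
  f(c_3) = f(-1.226250) = 1.477351
  f(a) × f(c) < 0, new interval: [-1.545000, -1.226250]
Iteration 4:
  c_4 = (-1.545000 + (-1.226250))/2 = -1.385625
  f(c_4) = f(-1.385625) = 0.182785
  f(a) × f(c) < 0, new interval: [-1.545000, -1.385625]

After 4 iteration(s), the approximation is c_4 = -1.385625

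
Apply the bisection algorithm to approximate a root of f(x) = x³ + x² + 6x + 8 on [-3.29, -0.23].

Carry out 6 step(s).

f(x) = x³ + x² + 6x + 8
Initial interval: [-3.29, -0.23]

Iteration 1:
  c_1 = (-3.290000 + (-0.230000))/2 = -1.760000
  f(c_1) = f(-1.760000) = -4.914176
  f(a) × f(c) ≥ 0, new interval: [-1.760000, -0.230000]
Iteration 2:
  c_2 = (-1.760000 + (-0.230000))/2 = -0.995000
  f(c_2) = f(-0.995000) = 2.034950
  f(a) × f(c) < 0, new interval: [-1.760000, -0.995000]
Iteration 3:
  c_3 = (-1.760000 + (-0.995000))/2 = -1.377500
  f(c_3) = f(-1.377500) = -0.981309
  f(a) × f(c) ≥ 0, new interval: [-1.377500, -0.995000]
Iteration 4:
  c_4 = (-1.377500 + (-0.995000))/2 = -1.186250
  f(c_4) = f(-1.186250) = 0.620411
  f(a) × f(c) < 0, new interval: [-1.377500, -1.186250]
Iteration 5:
  c_5 = (-1.377500 + (-1.186250))/2 = -1.281875
  f(c_5) = f(-1.281875) = -0.154428
  f(a) × f(c) ≥ 0, new interval: [-1.281875, -1.186250]
Iteration 6:
  c_6 = (-1.281875 + (-1.186250))/2 = -1.234062
  f(c_6) = f(-1.234062) = 0.239169
  f(a) × f(c) < 0, new interval: [-1.281875, -1.234062]

After 6 iteration(s), the approximation is c_6 = -1.234062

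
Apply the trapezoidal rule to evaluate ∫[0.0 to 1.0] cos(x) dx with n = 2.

f(x) = cos(x)
a = 0.0, b = 1.0, n = 2
h = (b - a)/n = 0.500000

Trapezoidal rule: (h/2)[f(x₀) + 2f(x₁) + 2f(x₂) + ... + f(xₙ)]

x_0 = 0.0000, f(x_0) = 1.000000, coefficient = 1
x_1 = 0.5000, f(x_1) = 0.877583, coefficient = 2
x_2 = 1.0000, f(x_2) = 0.540302, coefficient = 1

I ≈ (0.500000/2) × 3.295467 = 0.823867
Exact value: 0.841471
Error: 0.017604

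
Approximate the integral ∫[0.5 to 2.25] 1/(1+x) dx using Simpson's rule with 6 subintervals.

f(x) = 1/(1+x)
a = 0.5, b = 2.25, n = 6
h = (b - a)/n = 0.291667

Simpson's rule: (h/3)[f(x₀) + 4f(x₁) + 2f(x₂) + ... + f(xₙ)]

x_0 = 0.5000, f(x_0) = 0.666667, coefficient = 1
x_1 = 0.7917, f(x_1) = 0.558140, coefficient = 4
x_2 = 1.0833, f(x_2) = 0.480000, coefficient = 2
x_3 = 1.3750, f(x_3) = 0.421053, coefficient = 4
x_4 = 1.6667, f(x_4) = 0.375000, coefficient = 2
x_5 = 1.9583, f(x_5) = 0.338028, coefficient = 4
x_6 = 2.2500, f(x_6) = 0.307692, coefficient = 1

I ≈ (0.291667/3) × 7.953240 = 0.773232
Exact value: 0.773190
Error: 0.000042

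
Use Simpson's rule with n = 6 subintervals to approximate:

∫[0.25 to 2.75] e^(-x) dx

f(x) = e^(-x)
a = 0.25, b = 2.75, n = 6
h = (b - a)/n = 0.416667

Simpson's rule: (h/3)[f(x₀) + 4f(x₁) + 2f(x₂) + ... + f(xₙ)]

x_0 = 0.2500, f(x_0) = 0.778801, coefficient = 1
x_1 = 0.6667, f(x_1) = 0.513417, coefficient = 4
x_2 = 1.0833, f(x_2) = 0.338465, coefficient = 2
x_3 = 1.5000, f(x_3) = 0.223130, coefficient = 4
x_4 = 1.9167, f(x_4) = 0.147096, coefficient = 2
x_5 = 2.3333, f(x_5) = 0.096972, coefficient = 4
x_6 = 2.7500, f(x_6) = 0.063928, coefficient = 1

I ≈ (0.416667/3) × 5.147929 = 0.714990
Exact value: 0.714873
Error: 0.000117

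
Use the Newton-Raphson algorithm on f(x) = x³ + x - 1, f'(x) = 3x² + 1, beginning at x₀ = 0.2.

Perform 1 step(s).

f(x) = x³ + x - 1
f'(x) = 3x² + 1
x₀ = 0.2

Newton-Raphson formula: x_{n+1} = x_n - f(x_n)/f'(x_n)

Iteration 1:
  f(0.200000) = -0.792000
  f'(0.200000) = 1.120000
  x_1 = 0.200000 - (-0.792000)/1.120000 = 0.907143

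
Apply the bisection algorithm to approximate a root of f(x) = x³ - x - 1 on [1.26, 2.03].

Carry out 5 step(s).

f(x) = x³ - x - 1
Initial interval: [1.26, 2.03]

Iteration 1:
  c_1 = (1.260000 + 2.030000)/2 = 1.645000
  f(c_1) = f(1.645000) = 1.806411
  f(a) × f(c) < 0, new interval: [1.260000, 1.645000]
Iteration 2:
  c_2 = (1.260000 + 1.645000)/2 = 1.452500
  f(c_2) = f(1.452500) = 0.611921
  f(a) × f(c) < 0, new interval: [1.260000, 1.452500]
Iteration 3:
  c_3 = (1.260000 + 1.452500)/2 = 1.356250
  f(c_3) = f(1.356250) = 0.138455
  f(a) × f(c) < 0, new interval: [1.260000, 1.356250]
Iteration 4:
  c_4 = (1.260000 + 1.356250)/2 = 1.308125
  f(c_4) = f(1.308125) = -0.069673
  f(a) × f(c) ≥ 0, new interval: [1.308125, 1.356250]
Iteration 5:
  c_5 = (1.308125 + 1.356250)/2 = 1.332188
  f(c_5) = f(1.332188) = 0.032077
  f(a) × f(c) < 0, new interval: [1.308125, 1.332188]

After 5 iteration(s), the approximation is c_5 = 1.332188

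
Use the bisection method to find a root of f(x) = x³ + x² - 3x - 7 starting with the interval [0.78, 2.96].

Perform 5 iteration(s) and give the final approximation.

f(x) = x³ + x² - 3x - 7
Initial interval: [0.78, 2.96]

Iteration 1:
  c_1 = (0.780000 + 2.960000)/2 = 1.870000
  f(c_1) = f(1.870000) = -2.573897
  f(a) × f(c) ≥ 0, new interval: [1.870000, 2.960000]
Iteration 2:
  c_2 = (1.870000 + 2.960000)/2 = 2.415000
  f(c_2) = f(2.415000) = 5.672048
  f(a) × f(c) < 0, new interval: [1.870000, 2.415000]
Iteration 3:
  c_3 = (1.870000 + 2.415000)/2 = 2.142500
  f(c_3) = f(2.142500) = 0.997537
  f(a) × f(c) < 0, new interval: [1.870000, 2.142500]
Iteration 4:
  c_4 = (1.870000 + 2.142500)/2 = 2.006250
  f(c_4) = f(2.006250) = -0.918476
  f(a) × f(c) ≥ 0, new interval: [2.006250, 2.142500]
Iteration 5:
  c_5 = (2.006250 + 2.142500)/2 = 2.074375
  f(c_5) = f(2.074375) = 0.006008
  f(a) × f(c) < 0, new interval: [2.006250, 2.074375]

After 5 iteration(s), the approximation is c_5 = 2.074375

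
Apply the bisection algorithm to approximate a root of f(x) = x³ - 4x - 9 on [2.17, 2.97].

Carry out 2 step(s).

f(x) = x³ - 4x - 9
Initial interval: [2.17, 2.97]

Iteration 1:
  c_1 = (2.170000 + 2.970000)/2 = 2.570000
  f(c_1) = f(2.570000) = -2.305407
  f(a) × f(c) ≥ 0, new interval: [2.570000, 2.970000]
Iteration 2:
  c_2 = (2.570000 + 2.970000)/2 = 2.770000
  f(c_2) = f(2.770000) = 1.173933
  f(a) × f(c) < 0, new interval: [2.570000, 2.770000]

After 2 iteration(s), the approximation is c_2 = 2.770000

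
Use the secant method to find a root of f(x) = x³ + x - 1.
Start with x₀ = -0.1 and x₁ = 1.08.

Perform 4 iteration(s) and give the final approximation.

f(x) = x³ + x - 1
x₀ = -0.1, x₁ = 1.08

Secant formula: x_{n+1} = x_n - f(x_n)(x_n - x_{n-1})/(f(x_n) - f(x_{n-1}))

Iteration 1:
  f(-0.100000) = -1.101000
  f(1.080000) = 1.339712
  x_2 = 1.080000 - 1.339712×(1.080000 - (-0.100000))/(1.339712 - (-1.101000))
       = 0.432295
Iteration 2:
  f(1.080000) = 1.339712
  f(0.432295) = -0.486917
  x_3 = 0.432295 - (-0.486917)×(0.432295 - 1.080000)/(-0.486917 - 1.339712)
       = 0.604952
Iteration 3:
  f(0.432295) = -0.486917
  f(0.604952) = -0.173657
  x_4 = 0.604952 - (-0.173657)×(0.604952 - 0.432295)/(-0.173657 - (-0.486917))
       = 0.700664
Iteration 4:
  f(0.604952) = -0.173657
  f(0.700664) = 0.044640
  x_5 = 0.700664 - 0.044640×(0.700664 - 0.604952)/(0.044640 - (-0.173657))
       = 0.681091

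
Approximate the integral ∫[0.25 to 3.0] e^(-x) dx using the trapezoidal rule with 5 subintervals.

f(x) = e^(-x)
a = 0.25, b = 3.0, n = 5
h = (b - a)/n = 0.550000

Trapezoidal rule: (h/2)[f(x₀) + 2f(x₁) + 2f(x₂) + ... + f(xₙ)]

x_0 = 0.2500, f(x_0) = 0.778801, coefficient = 1
x_1 = 0.8000, f(x_1) = 0.449329, coefficient = 2
x_2 = 1.3500, f(x_2) = 0.259240, coefficient = 2
x_3 = 1.9000, f(x_3) = 0.149569, coefficient = 2
x_4 = 2.4500, f(x_4) = 0.086294, coefficient = 2
x_5 = 3.0000, f(x_5) = 0.049787, coefficient = 1

I ≈ (0.550000/2) × 2.717451 = 0.747299
Exact value: 0.729014
Error: 0.018285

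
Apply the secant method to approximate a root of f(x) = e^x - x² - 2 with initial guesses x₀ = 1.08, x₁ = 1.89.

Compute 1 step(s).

f(x) = e^x - x² - 2
x₀ = 1.08, x₁ = 1.89

Secant formula: x_{n+1} = x_n - f(x_n)(x_n - x_{n-1})/(f(x_n) - f(x_{n-1}))

Iteration 1:
  f(1.080000) = -0.221720
  f(1.890000) = 1.047269
  x_2 = 1.890000 - 1.047269×(1.890000 - 1.080000)/(1.047269 - (-0.221720))
       = 1.221525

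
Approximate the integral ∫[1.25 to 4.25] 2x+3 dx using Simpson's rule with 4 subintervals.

f(x) = 2x+3
a = 1.25, b = 4.25, n = 4
h = (b - a)/n = 0.750000

Simpson's rule: (h/3)[f(x₀) + 4f(x₁) + 2f(x₂) + ... + f(xₙ)]

x_0 = 1.2500, f(x_0) = 5.500000, coefficient = 1
x_1 = 2.0000, f(x_1) = 7.000000, coefficient = 4
x_2 = 2.7500, f(x_2) = 8.500000, coefficient = 2
x_3 = 3.5000, f(x_3) = 10.000000, coefficient = 4
x_4 = 4.2500, f(x_4) = 11.500000, coefficient = 1

I ≈ (0.750000/3) × 102.000000 = 25.500000
Exact value: 25.500000
Error: 0.000000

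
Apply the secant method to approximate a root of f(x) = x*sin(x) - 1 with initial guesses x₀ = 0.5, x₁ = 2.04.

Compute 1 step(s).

f(x) = x*sin(x) - 1
x₀ = 0.5, x₁ = 2.04

Secant formula: x_{n+1} = x_n - f(x_n)(x_n - x_{n-1})/(f(x_n) - f(x_{n-1}))

Iteration 1:
  f(0.500000) = -0.760287
  f(2.040000) = 0.819534
  x_2 = 2.040000 - 0.819534×(2.040000 - 0.500000)/(0.819534 - (-0.760287))
       = 1.241123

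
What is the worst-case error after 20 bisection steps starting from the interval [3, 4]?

Bisection error bound: |error| ≤ (b-a)/2^n
|error| ≤ (4 - 3)/2^20 = 1/2^20
|error| ≤ 0.0000009537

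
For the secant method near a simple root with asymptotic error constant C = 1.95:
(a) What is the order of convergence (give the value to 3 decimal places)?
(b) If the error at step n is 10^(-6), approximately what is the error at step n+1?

(a) Secant method has superlinear convergence with order φ = (1+√5)/2 ≈ 1.618.
    This means |e_{n+1}| ≈ C|e_n|^1.618.

(b) With |e_n| = 10^(-6) and C = 1.95:
    |e_{n+1}| ≈ 1.95 × (10^(-6))^1.618 = 1.95 × 10^(-9.71)

(a) ≈ 1.618 (golden ratio); (b) |e_{n+1}| ≈ 3.818e-10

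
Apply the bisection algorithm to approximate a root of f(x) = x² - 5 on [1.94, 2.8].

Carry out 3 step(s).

f(x) = x² - 5
Initial interval: [1.94, 2.8]

Iteration 1:
  c_1 = (1.940000 + 2.800000)/2 = 2.370000
  f(c_1) = f(2.370000) = 0.616900
  f(a) × f(c) < 0, new interval: [1.940000, 2.370000]
Iteration 2:
  c_2 = (1.940000 + 2.370000)/2 = 2.155000
  f(c_2) = f(2.155000) = -0.355975
  f(a) × f(c) ≥ 0, new interval: [2.155000, 2.370000]
Iteration 3:
  c_3 = (2.155000 + 2.370000)/2 = 2.262500
  f(c_3) = f(2.262500) = 0.118906
  f(a) × f(c) < 0, new interval: [2.155000, 2.262500]

After 3 iteration(s), the approximation is c_3 = 2.262500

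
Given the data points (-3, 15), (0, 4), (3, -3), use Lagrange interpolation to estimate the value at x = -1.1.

Lagrange interpolation formula:
P(x) = Σ yᵢ × Lᵢ(x)
where Lᵢ(x) = Π_{j≠i} (x - xⱼ)/(xᵢ - xⱼ)

L_0(-1.1) = (-1.1 - 0)/(-3 - 0) × (-1.1 - 3)/(-3 - 3) = 0.250556
L_1(-1.1) = (-1.1 - (-3))/(0 - (-3)) × (-1.1 - 3)/(0 - 3) = 0.865556
L_2(-1.1) = (-1.1 - (-3))/(3 - (-3)) × (-1.1 - 0)/(3 - 0) = -0.116111

P(-1.1) = 15×L_0(-1.1) + 4×L_1(-1.1) + (-3)×L_2(-1.1)
P(-1.1) = 7.568889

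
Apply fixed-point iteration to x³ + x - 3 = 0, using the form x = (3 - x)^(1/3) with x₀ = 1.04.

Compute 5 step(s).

Equation: x³ + x - 3 = 0
Fixed-point form: x = (3 - x)^(1/3)
x₀ = 1.04

x_1 = g(1.040000) = 1.251465
x_2 = g(1.251465) = 1.204735
x_3 = g(1.204735) = 1.215373
x_4 = g(1.215373) = 1.212967
x_5 = g(1.212967) = 1.213512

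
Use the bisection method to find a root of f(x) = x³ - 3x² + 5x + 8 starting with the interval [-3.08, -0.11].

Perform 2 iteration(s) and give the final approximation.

f(x) = x³ - 3x² + 5x + 8
Initial interval: [-3.08, -0.11]

Iteration 1:
  c_1 = (-3.080000 + (-0.110000))/2 = -1.595000
  f(c_1) = f(-1.595000) = -11.664795
  f(a) × f(c) ≥ 0, new interval: [-1.595000, -0.110000]
Iteration 2:
  c_2 = (-1.595000 + (-0.110000))/2 = -0.852500
  f(c_2) = f(-0.852500) = 0.937672
  f(a) × f(c) < 0, new interval: [-1.595000, -0.852500]

After 2 iteration(s), the approximation is c_2 = -0.852500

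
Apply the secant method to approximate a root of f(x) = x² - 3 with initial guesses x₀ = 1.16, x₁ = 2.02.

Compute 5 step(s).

f(x) = x² - 3
x₀ = 1.16, x₁ = 2.02

Secant formula: x_{n+1} = x_n - f(x_n)(x_n - x_{n-1})/(f(x_n) - f(x_{n-1}))

Iteration 1:
  f(1.160000) = -1.654400
  f(2.020000) = 1.080400
  x_2 = 2.020000 - 1.080400×(2.020000 - 1.160000)/(1.080400 - (-1.654400))
       = 1.680252
Iteration 2:
  f(2.020000) = 1.080400
  f(1.680252) = -0.176755
  x_3 = 1.680252 - (-0.176755)×(1.680252 - 2.020000)/(-0.176755 - 1.080400)
       = 1.728020
Iteration 3:
  f(1.680252) = -0.176755
  f(1.728020) = -0.013947
  x_4 = 1.728020 - (-0.013947)×(1.728020 - 1.680252)/(-0.013947 - (-0.176755))
       = 1.732112
Iteration 4:
  f(1.728020) = -0.013947
  f(1.732112) = 0.000212
  x_5 = 1.732112 - 0.000212×(1.732112 - 1.728020)/(0.000212 - (-0.013947))
       = 1.732051
Iteration 5:
  f(1.732112) = 0.000212
  f(1.732051) = 0.000000
  x_6 = 1.732051 - 0.000000×(1.732051 - 1.732112)/(0.000000 - 0.000212)
       = 1.732051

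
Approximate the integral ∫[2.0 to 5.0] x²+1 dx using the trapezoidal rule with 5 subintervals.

f(x) = x²+1
a = 2.0, b = 5.0, n = 5
h = (b - a)/n = 0.600000

Trapezoidal rule: (h/2)[f(x₀) + 2f(x₁) + 2f(x₂) + ... + f(xₙ)]

x_0 = 2.0000, f(x_0) = 5.000000, coefficient = 1
x_1 = 2.6000, f(x_1) = 7.760000, coefficient = 2
x_2 = 3.2000, f(x_2) = 11.240000, coefficient = 2
x_3 = 3.8000, f(x_3) = 15.440000, coefficient = 2
x_4 = 4.4000, f(x_4) = 20.360000, coefficient = 2
x_5 = 5.0000, f(x_5) = 26.000000, coefficient = 1

I ≈ (0.600000/2) × 140.600000 = 42.180000
Exact value: 42.000000
Error: 0.180000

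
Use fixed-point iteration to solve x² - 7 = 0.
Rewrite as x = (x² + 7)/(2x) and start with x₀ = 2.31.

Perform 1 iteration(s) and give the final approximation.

Equation: x² - 7 = 0
Fixed-point form: x = (x² + 7)/(2x)
x₀ = 2.31

x_1 = g(2.310000) = 2.670152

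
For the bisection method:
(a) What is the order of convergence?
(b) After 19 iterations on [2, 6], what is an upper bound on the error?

(a) Bisection has linear (order 1) convergence; the error is halved each step.

(b) Error bound = (b-a)/2^n = (6 - 2)/2^{19}
    = 4/2^{19}

(a) 1 (linear); (b) error ≤ 7.63e-06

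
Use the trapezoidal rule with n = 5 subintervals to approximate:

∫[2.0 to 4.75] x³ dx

f(x) = x³
a = 2.0, b = 4.75, n = 5
h = (b - a)/n = 0.550000

Trapezoidal rule: (h/2)[f(x₀) + 2f(x₁) + 2f(x₂) + ... + f(xₙ)]

x_0 = 2.0000, f(x_0) = 8.000000, coefficient = 1
x_1 = 2.5500, f(x_1) = 16.581375, coefficient = 2
x_2 = 3.1000, f(x_2) = 29.791000, coefficient = 2
x_3 = 3.6500, f(x_3) = 48.627125, coefficient = 2
x_4 = 4.2000, f(x_4) = 74.088000, coefficient = 2
x_5 = 4.7500, f(x_5) = 107.171875, coefficient = 1

I ≈ (0.550000/2) × 453.346875 = 124.670391
Exact value: 123.266602
Error: 1.403789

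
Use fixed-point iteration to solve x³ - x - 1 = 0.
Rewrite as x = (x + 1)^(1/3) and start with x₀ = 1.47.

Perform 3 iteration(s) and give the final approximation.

Equation: x³ - x - 1 = 0
Fixed-point form: x = (x + 1)^(1/3)
x₀ = 1.47

x_1 = g(1.470000) = 1.351758
x_2 = g(1.351758) = 1.329834
x_3 = g(1.329834) = 1.325689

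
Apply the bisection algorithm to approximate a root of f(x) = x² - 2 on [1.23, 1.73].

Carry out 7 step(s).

f(x) = x² - 2
Initial interval: [1.23, 1.73]

Iteration 1:
  c_1 = (1.230000 + 1.730000)/2 = 1.480000
  f(c_1) = f(1.480000) = 0.190400
  f(a) × f(c) < 0, new interval: [1.230000, 1.480000]
Iteration 2:
  c_2 = (1.230000 + 1.480000)/2 = 1.355000
  f(c_2) = f(1.355000) = -0.163975
  f(a) × f(c) ≥ 0, new interval: [1.355000, 1.480000]
Iteration 3:
  c_3 = (1.355000 + 1.480000)/2 = 1.417500
  f(c_3) = f(1.417500) = 0.009306
  f(a) × f(c) < 0, new interval: [1.355000, 1.417500]
Iteration 4:
  c_4 = (1.355000 + 1.417500)/2 = 1.386250
  f(c_4) = f(1.386250) = -0.078311
  f(a) × f(c) ≥ 0, new interval: [1.386250, 1.417500]
Iteration 5:
  c_5 = (1.386250 + 1.417500)/2 = 1.401875
  f(c_5) = f(1.401875) = -0.034746
  f(a) × f(c) ≥ 0, new interval: [1.401875, 1.417500]
Iteration 6:
  c_6 = (1.401875 + 1.417500)/2 = 1.409687
  f(c_6) = f(1.409687) = -0.012781
  f(a) × f(c) ≥ 0, new interval: [1.409687, 1.417500]
Iteration 7:
  c_7 = (1.409687 + 1.417500)/2 = 1.413594
  f(c_7) = f(1.413594) = -0.001753
  f(a) × f(c) ≥ 0, new interval: [1.413594, 1.417500]

After 7 iteration(s), the approximation is c_7 = 1.413594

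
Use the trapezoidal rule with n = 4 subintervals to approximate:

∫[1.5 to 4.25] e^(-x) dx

f(x) = e^(-x)
a = 1.5, b = 4.25, n = 4
h = (b - a)/n = 0.687500

Trapezoidal rule: (h/2)[f(x₀) + 2f(x₁) + 2f(x₂) + ... + f(xₙ)]

x_0 = 1.5000, f(x_0) = 0.223130, coefficient = 1
x_1 = 2.1875, f(x_1) = 0.112197, coefficient = 2
x_2 = 2.8750, f(x_2) = 0.056416, coefficient = 2
x_3 = 3.5625, f(x_3) = 0.028368, coefficient = 2
x_4 = 4.2500, f(x_4) = 0.014264, coefficient = 1

I ≈ (0.687500/2) × 0.631356 = 0.217029
Exact value: 0.208866
Error: 0.008163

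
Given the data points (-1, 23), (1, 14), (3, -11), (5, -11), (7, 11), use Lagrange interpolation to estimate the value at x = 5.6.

Lagrange interpolation formula:
P(x) = Σ yᵢ × Lᵢ(x)
where Lᵢ(x) = Π_{j≠i} (x - xⱼ)/(xᵢ - xⱼ)

L_0(5.6) = (5.6 - 1)/(-1 - 1) × (5.6 - 3)/(-1 - 3) × (5.6 - 5)/(-1 - 5) × (5.6 - 7)/(-1 - 7) = -0.026162
L_1(5.6) = (5.6 - (-1))/(1 - (-1)) × (5.6 - 3)/(1 - 3) × (5.6 - 5)/(1 - 5) × (5.6 - 7)/(1 - 7) = 0.150150
L_2(5.6) = (5.6 - (-1))/(3 - (-1)) × (5.6 - 1)/(3 - 1) × (5.6 - 5)/(3 - 5) × (5.6 - 7)/(3 - 7) = -0.398475
L_3(5.6) = (5.6 - (-1))/(5 - (-1)) × (5.6 - 1)/(5 - 1) × (5.6 - 3)/(5 - 3) × (5.6 - 7)/(5 - 7) = 1.151150
L_4(5.6) = (5.6 - (-1))/(7 - (-1)) × (5.6 - 1)/(7 - 1) × (5.6 - 3)/(7 - 3) × (5.6 - 5)/(7 - 5) = 0.123337

P(5.6) = 23×L_0(5.6) + 14×L_1(5.6) + (-11)×L_2(5.6) + (-11)×L_3(5.6) + 11×L_4(5.6)
P(5.6) = -5.422350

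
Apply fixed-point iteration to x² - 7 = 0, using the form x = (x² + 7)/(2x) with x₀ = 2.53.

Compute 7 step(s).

Equation: x² - 7 = 0
Fixed-point form: x = (x² + 7)/(2x)
x₀ = 2.53

x_1 = g(2.530000) = 2.648399
x_2 = g(2.648399) = 2.645753
x_3 = g(2.645753) = 2.645751
x_4 = g(2.645751) = 2.645751
x_5 = g(2.645751) = 2.645751
x_6 = g(2.645751) = 2.645751
x_7 = g(2.645751) = 2.645751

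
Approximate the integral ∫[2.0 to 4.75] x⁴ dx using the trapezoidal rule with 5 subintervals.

f(x) = x⁴
a = 2.0, b = 4.75, n = 5
h = (b - a)/n = 0.550000

Trapezoidal rule: (h/2)[f(x₀) + 2f(x₁) + 2f(x₂) + ... + f(xₙ)]

x_0 = 2.0000, f(x_0) = 16.000000, coefficient = 1
x_1 = 2.5500, f(x_1) = 42.282506, coefficient = 2
x_2 = 3.1000, f(x_2) = 92.352100, coefficient = 2
x_3 = 3.6500, f(x_3) = 177.489006, coefficient = 2
x_4 = 4.2000, f(x_4) = 311.169600, coefficient = 2
x_5 = 4.7500, f(x_5) = 509.066406, coefficient = 1

I ≈ (0.550000/2) × 1771.652831 = 487.204529
Exact value: 477.213086
Error: 9.991443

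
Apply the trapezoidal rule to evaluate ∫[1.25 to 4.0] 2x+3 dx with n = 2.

f(x) = 2x+3
a = 1.25, b = 4.0, n = 2
h = (b - a)/n = 1.375000

Trapezoidal rule: (h/2)[f(x₀) + 2f(x₁) + 2f(x₂) + ... + f(xₙ)]

x_0 = 1.2500, f(x_0) = 5.500000, coefficient = 1
x_1 = 2.6250, f(x_1) = 8.250000, coefficient = 2
x_2 = 4.0000, f(x_2) = 11.000000, coefficient = 1

I ≈ (1.375000/2) × 33.000000 = 22.687500
Exact value: 22.687500
Error: 0.000000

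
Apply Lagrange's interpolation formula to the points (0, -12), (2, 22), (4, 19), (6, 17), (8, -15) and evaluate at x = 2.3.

Lagrange interpolation formula:
P(x) = Σ yᵢ × Lᵢ(x)
where Lᵢ(x) = Π_{j≠i} (x - xⱼ)/(xᵢ - xⱼ)

L_0(2.3) = (2.3 - 2)/(0 - 2) × (2.3 - 4)/(0 - 4) × (2.3 - 6)/(0 - 6) × (2.3 - 8)/(0 - 8) = -0.028010
L_1(2.3) = (2.3 - 0)/(2 - 0) × (2.3 - 4)/(2 - 4) × (2.3 - 6)/(2 - 6) × (2.3 - 8)/(2 - 8) = 0.858978
L_2(2.3) = (2.3 - 0)/(4 - 0) × (2.3 - 2)/(4 - 2) × (2.3 - 6)/(4 - 6) × (2.3 - 8)/(4 - 8) = 0.227377
L_3(2.3) = (2.3 - 0)/(6 - 0) × (2.3 - 2)/(6 - 2) × (2.3 - 4)/(6 - 4) × (2.3 - 8)/(6 - 8) = -0.069647
L_4(2.3) = (2.3 - 0)/(8 - 0) × (2.3 - 2)/(8 - 2) × (2.3 - 4)/(8 - 4) × (2.3 - 6)/(8 - 6) = 0.011302

P(2.3) = (-12)×L_0(2.3) + 22×L_1(2.3) + 19×L_2(2.3) + 17×L_3(2.3) + (-15)×L_4(2.3)
P(2.3) = 22.200263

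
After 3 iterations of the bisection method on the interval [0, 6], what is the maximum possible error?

Bisection error bound: |error| ≤ (b-a)/2^n
|error| ≤ (6 - 0)/2^3 = 6/2^3
|error| ≤ 0.7500000000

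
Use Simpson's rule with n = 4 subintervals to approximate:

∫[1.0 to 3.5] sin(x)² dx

f(x) = sin(x)²
a = 1.0, b = 3.5, n = 4
h = (b - a)/n = 0.625000

Simpson's rule: (h/3)[f(x₀) + 4f(x₁) + 2f(x₂) + ... + f(xₙ)]

x_0 = 1.0000, f(x_0) = 0.708073, coefficient = 1
x_1 = 1.6250, f(x_1) = 0.997065, coefficient = 4
x_2 = 2.2500, f(x_2) = 0.605398, coefficient = 2
x_3 = 2.8750, f(x_3) = 0.069404, coefficient = 4
x_4 = 3.5000, f(x_4) = 0.123049, coefficient = 1

I ≈ (0.625000/3) × 6.307793 = 1.314123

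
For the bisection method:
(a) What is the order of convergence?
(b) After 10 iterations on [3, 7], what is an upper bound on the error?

(a) Bisection has linear (order 1) convergence; the error is halved each step.

(b) Error bound = (b-a)/2^n = (7 - 3)/2^{10}
    = 4/2^{10}

(a) 1 (linear); (b) error ≤ 3.91e-03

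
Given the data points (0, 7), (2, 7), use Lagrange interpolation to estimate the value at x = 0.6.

Lagrange interpolation formula:
P(x) = Σ yᵢ × Lᵢ(x)
where Lᵢ(x) = Π_{j≠i} (x - xⱼ)/(xᵢ - xⱼ)

L_0(0.6) = (0.6 - 2)/(0 - 2) = 0.700000
L_1(0.6) = (0.6 - 0)/(2 - 0) = 0.300000

P(0.6) = 7×L_0(0.6) + 7×L_1(0.6)
P(0.6) = 7.000000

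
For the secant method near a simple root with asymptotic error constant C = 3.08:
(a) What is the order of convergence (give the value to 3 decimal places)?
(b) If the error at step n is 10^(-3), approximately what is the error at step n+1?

(a) Secant method has superlinear convergence with order φ = (1+√5)/2 ≈ 1.618.
    This means |e_{n+1}| ≈ C|e_n|^1.618.

(b) With |e_n| = 10^(-3) and C = 3.08:
    |e_{n+1}| ≈ 3.08 × (10^(-3))^1.618 = 3.08 × 10^(-4.85)

(a) ≈ 1.618 (golden ratio); (b) |e_{n+1}| ≈ 4.310e-05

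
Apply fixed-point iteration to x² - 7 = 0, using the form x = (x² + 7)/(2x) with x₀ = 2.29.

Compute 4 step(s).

Equation: x² - 7 = 0
Fixed-point form: x = (x² + 7)/(2x)
x₀ = 2.29

x_1 = g(2.290000) = 2.673384
x_2 = g(2.673384) = 2.645894
x_3 = g(2.645894) = 2.645751
x_4 = g(2.645751) = 2.645751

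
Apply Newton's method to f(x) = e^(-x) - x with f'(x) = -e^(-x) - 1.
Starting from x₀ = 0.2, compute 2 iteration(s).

f(x) = e^(-x) - x
f'(x) = -e^(-x) - 1
x₀ = 0.2

Newton-Raphson formula: x_{n+1} = x_n - f(x_n)/f'(x_n)

Iteration 1:
  f(0.200000) = 0.618731
  f'(0.200000) = -1.818731
  x_1 = 0.200000 - 0.618731/(-1.818731) = 0.540199
Iteration 2:
  f(0.540199) = 0.042433
  f'(0.540199) = -1.582632
  x_2 = 0.540199 - 0.042433/(-1.582632) = 0.567011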